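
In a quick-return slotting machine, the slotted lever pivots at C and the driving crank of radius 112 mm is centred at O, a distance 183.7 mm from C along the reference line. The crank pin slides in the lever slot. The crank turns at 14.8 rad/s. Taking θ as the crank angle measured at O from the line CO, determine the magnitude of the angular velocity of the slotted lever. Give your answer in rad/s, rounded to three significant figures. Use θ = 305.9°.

5.17

ω = 14.8 rad/s
Crank pin A relative to C: A = (d + r cosθ, r sinθ); lever angle φ = atan2(r sinθ, d + r cosθ).
Differentiating tanφ: φ̇ = rω(d cosθ + r)/(d² + r² + 2dr cosθ).
d² + r² + 2dr cosθ = |CA|² = 0.0704182 m²;  d cosθ + r = +0.21972 m.
|ω_lever| = |0.112·14.8·+0.21972| / 0.0704182 = 5.172 rad/s.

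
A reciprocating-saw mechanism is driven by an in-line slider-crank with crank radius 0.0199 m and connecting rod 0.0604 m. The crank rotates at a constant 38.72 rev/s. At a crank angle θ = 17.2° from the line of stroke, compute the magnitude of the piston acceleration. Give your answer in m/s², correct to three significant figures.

1450

ω = 2π·38.7 = 243.3 rad/s
x(θ) = r cosθ + √(L² − r² sin²θ); with ω constant, a = ω²·d²x/dθ².
d²x/dθ² = −r cosθ − r²(cos2θ)/√u − r⁴ sin²2θ/(4u^{3/2}),  u = L² − r² sin²θ = 0.00361353 m².
Substituting r = 0.0199 m, L = 0.0604 m, θ = 17.2°: d²x/dθ² = -0.024503 m.
a = ω²·d²x/dθ² = (243.3)²·(-0.024503) = -1450.3 m/s²;  |a| = 1450.3 m/s².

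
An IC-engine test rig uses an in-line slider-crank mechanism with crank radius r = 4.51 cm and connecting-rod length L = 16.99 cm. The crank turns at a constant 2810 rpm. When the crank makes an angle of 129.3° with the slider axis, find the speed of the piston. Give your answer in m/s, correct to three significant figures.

8.51

ω = 2π·2810/60 = 294.3 rad/s
For an in-line slider-crank, x = r cosθ + √(L² − r² sin²θ), so v = −rω sinθ·[1 + r cosθ/√(L² − r² sin²θ)].
With r = 0.0451 m, L = 0.1699 m, θ = 129.3°: √(L² − r² sin²θ) = 0.16628 m.
v = −0.0451·294.3·0.77384·[1 + 0.0451·-0.63338/0.16628] = -8.5055 m/s.
|v| = 8.5055 m/s.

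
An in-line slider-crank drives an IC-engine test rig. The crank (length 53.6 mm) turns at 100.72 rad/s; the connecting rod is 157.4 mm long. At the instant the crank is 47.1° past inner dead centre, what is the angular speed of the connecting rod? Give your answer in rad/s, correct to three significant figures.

24.1

ω = 100.7 rad/s
The rod makes angle φ with the slider axis where L sinφ = r sinθ; differentiating, L cosφ·φ̇ = r ω cosθ.
L cosφ = √(L² − r² sin²θ) = 0.15242 m.
|ω_rod| = r ω |cosθ| / √(L² − r² sin²θ) = 0.0536·100.7·0.68072/0.15242 = 24.11 rad/s.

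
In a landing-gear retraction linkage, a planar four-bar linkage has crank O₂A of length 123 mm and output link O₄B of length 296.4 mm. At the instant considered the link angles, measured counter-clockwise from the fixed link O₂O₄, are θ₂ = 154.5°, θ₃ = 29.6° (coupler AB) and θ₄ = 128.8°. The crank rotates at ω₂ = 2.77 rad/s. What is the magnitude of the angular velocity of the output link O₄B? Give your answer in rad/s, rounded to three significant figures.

0.955

ω₂ = 2.77 rad/s
Differentiating the loop-closure r₂e^{iθ₂}+r₃e^{iθ₃}=r₁+r₄e^{iθ₄} gives r₂ω₂e^{iθ₂}+r₃ω₃e^{iθ₃}=r₄ω₄e^{iθ₄}.
Eliminating the other unknown: ω₄ = r₂ω₂ sin(θ₂−θ₃) / [r₄ sin(θ₄−θ₃)].
Numerator sine = +0.82015; denominator sine = +0.98714.
Result = 0.123·2.77·(+0.82015) / (0.2964·(+0.98714)) = +0.95505 rad/s; magnitude 0.95505 rad/s.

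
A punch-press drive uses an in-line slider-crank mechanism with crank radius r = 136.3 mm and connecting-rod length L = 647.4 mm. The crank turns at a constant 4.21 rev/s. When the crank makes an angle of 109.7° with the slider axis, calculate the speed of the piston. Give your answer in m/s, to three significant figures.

ω = 2π·4.21 = 26.45 rad/s
For an in-line slider-crank, x = r cosθ + √(L² − r² sin²θ), so v = −rω sinθ·[1 + r cosθ/√(L² − r² sin²θ)].
With r = 0.1363 m, L = 0.6474 m, θ = 109.7°: √(L² − r² sin²θ) = 0.63456 m.
v = −0.1363·26.45·0.94147·[1 + 0.1363·-0.33710/0.63456] = -3.1486 m/s.
|v| = 3.1486 m/s.

3.15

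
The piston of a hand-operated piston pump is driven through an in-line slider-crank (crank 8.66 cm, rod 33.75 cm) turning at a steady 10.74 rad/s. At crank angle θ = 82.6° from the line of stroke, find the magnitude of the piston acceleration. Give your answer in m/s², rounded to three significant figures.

1.27

ω = 10.74 rad/s
x(θ) = r cosθ + √(L² − r² sin²θ); with ω constant, a = ω²·d²x/dθ².
d²x/dθ² = −r cosθ − r²(cos2θ)/√u − r⁴ sin²2θ/(4u^{3/2}),  u = L² − r² sin²θ = 0.106531 m².
Substituting r = 0.0866 m, L = 0.3375 m, θ = 82.6°: d²x/dθ² = +0.011035 m.
a = ω²·d²x/dθ² = (10.74)²·(+0.011035) = +1.2728 m/s²;  |a| = 1.2728 m/s².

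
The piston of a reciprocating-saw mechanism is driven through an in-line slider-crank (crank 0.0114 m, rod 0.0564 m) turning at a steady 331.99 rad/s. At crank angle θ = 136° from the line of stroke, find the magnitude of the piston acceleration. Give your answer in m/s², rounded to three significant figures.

ω = 332 rad/s
x(θ) = r cosθ + √(L² − r² sin²θ); with ω constant, a = ω²·d²x/dθ².
d²x/dθ² = −r cosθ − r²(cos2θ)/√u − r⁴ sin²2θ/(4u^{3/2}),  u = L² − r² sin²θ = 0.00311825 m².
Substituting r = 0.0114 m, L = 0.0564 m, θ = 136°: d²x/dθ² = +0.008095 m.
a = ω²·d²x/dθ² = (332)²·(+0.008095) = +892.21 m/s²;  |a| = 892.21 m/s².

892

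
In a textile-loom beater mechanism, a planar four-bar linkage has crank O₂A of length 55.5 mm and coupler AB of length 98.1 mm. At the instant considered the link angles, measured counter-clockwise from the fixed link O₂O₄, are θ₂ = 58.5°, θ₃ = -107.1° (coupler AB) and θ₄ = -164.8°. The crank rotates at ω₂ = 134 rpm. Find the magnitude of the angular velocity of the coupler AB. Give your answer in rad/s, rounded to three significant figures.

ω₂ = 14.03 rad/s (from 134 rpm).
Differentiating the loop-closure r₂e^{iθ₂}+r₃e^{iθ₃}=r₁+r₄e^{iθ₄} gives r₂ω₂e^{iθ₂}+r₃ω₃e^{iθ₃}=r₄ω₄e^{iθ₄}.
Eliminating the other unknown: ω₃ = r₂ω₂ sin(θ₄−θ₂) / [r₃ sin(θ₃−θ₄)].
Numerator sine = +0.68582; denominator sine = +0.84526.
Result = 0.0555·14.03·(+0.68582) / (0.0981·(+0.84526)) = +6.4413 rad/s; magnitude 6.4413 rad/s.

6.44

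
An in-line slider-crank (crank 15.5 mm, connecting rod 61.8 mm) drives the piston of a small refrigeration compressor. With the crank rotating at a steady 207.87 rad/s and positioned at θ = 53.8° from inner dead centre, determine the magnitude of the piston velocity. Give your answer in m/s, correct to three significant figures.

ω = 207.9 rad/s
For an in-line slider-crank, x = r cosθ + √(L² − r² sin²θ), so v = −rω sinθ·[1 + r cosθ/√(L² − r² sin²θ)].
With r = 0.0155 m, L = 0.0618 m, θ = 53.8°: √(L² − r² sin²θ) = 0.060521 m.
v = −0.0155·207.9·0.80696·[1 + 0.0155·0.59061/0.060521] = -2.9933 m/s.
|v| = 2.9933 m/s.

2.99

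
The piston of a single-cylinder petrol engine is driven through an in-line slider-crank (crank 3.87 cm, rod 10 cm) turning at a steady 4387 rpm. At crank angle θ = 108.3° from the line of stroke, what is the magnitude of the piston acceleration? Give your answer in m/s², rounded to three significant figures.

ω = 2π·4387/60 = 459.4 rad/s
x(θ) = r cosθ + √(L² − r² sin²θ); with ω constant, a = ω²·d²x/dθ².
d²x/dθ² = −r cosθ − r²(cos2θ)/√u − r⁴ sin²2θ/(4u^{3/2}),  u = L² − r² sin²θ = 0.00864997 m².
Substituting r = 0.0387 m, L = 0.1 m, θ = 108.3°: d²x/dθ² = +0.024832 m.
a = ω²·d²x/dθ² = (459.4)²·(+0.024832) = +5240.8 m/s²;  |a| = 5240.8 m/s².

5240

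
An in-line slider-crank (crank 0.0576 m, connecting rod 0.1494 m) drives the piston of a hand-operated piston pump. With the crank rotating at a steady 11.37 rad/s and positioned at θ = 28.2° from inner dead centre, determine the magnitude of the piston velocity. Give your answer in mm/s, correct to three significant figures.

416

ω = 11.37 rad/s
For an in-line slider-crank, x = r cosθ + √(L² − r² sin²θ), so v = −rω sinθ·[1 + r cosθ/√(L² − r² sin²θ)].
With r = 0.0576 m, L = 0.1494 m, θ = 28.2°: √(L² − r² sin²θ) = 0.1469 m.
v = −0.0576·11.37·0.47255·[1 + 0.0576·0.88130/0.1469] = -0.41642 m/s.
|v| = 0.41642 m/s = 416.42 mm/s.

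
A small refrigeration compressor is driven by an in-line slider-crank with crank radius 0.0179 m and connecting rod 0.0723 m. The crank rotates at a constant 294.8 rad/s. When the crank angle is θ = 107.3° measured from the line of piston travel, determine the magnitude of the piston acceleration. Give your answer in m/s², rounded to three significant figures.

ω = 294.8 rad/s
x(θ) = r cosθ + √(L² − r² sin²θ); with ω constant, a = ω²·d²x/dθ².
d²x/dθ² = −r cosθ − r²(cos2θ)/√u − r⁴ sin²2θ/(4u^{3/2}),  u = L² − r² sin²θ = 0.00493521 m².
Substituting r = 0.0179 m, L = 0.0723 m, θ = 107.3°: d²x/dθ² = +0.0090534 m.
a = ω²·d²x/dθ² = (294.8)²·(+0.0090534) = +786.8 m/s²;  |a| = 786.8 m/s².

787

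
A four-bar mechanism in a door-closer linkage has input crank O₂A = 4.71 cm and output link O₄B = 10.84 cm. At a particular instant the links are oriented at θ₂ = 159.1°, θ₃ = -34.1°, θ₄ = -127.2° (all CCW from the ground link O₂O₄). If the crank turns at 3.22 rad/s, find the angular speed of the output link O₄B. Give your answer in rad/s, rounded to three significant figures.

ω₂ = 3.22 rad/s
Differentiating the loop-closure r₂e^{iθ₂}+r₃e^{iθ₃}=r₁+r₄e^{iθ₄} gives r₂ω₂e^{iθ₂}+r₃ω₃e^{iθ₃}=r₄ω₄e^{iθ₄}.
Eliminating the other unknown: ω₄ = r₂ω₂ sin(θ₂−θ₃) / [r₄ sin(θ₄−θ₃)].
Numerator sine = -0.22835; denominator sine = -0.99854.
Result = 0.0471·3.22·(-0.22835) / (0.1084·(-0.99854)) = +0.31995 rad/s; magnitude 0.31995 rad/s.

0.320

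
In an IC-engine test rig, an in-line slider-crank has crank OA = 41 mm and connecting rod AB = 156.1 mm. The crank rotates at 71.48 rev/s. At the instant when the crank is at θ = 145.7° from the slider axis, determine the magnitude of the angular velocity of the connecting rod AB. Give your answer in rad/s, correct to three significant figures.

98.5

ω = 449.1 rad/s (converted from 71.48 rev/s).
The rod makes angle φ with the slider axis where L sinφ = r sinθ; differentiating, L cosφ·φ̇ = r ω cosθ.
L cosφ = √(L² − r² sin²θ) = 0.15438 m.
|ω_rod| = r ω |cosθ| / √(L² − r² sin²θ) = 0.041·449.1·0.82610/0.15438 = 98.534 rad/s.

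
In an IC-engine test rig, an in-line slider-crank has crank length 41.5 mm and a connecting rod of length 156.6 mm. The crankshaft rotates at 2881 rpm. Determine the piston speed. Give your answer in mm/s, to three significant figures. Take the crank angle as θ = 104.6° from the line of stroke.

11300

ω = 2π·2881/60 = 301.7 rad/s
For an in-line slider-crank, x = r cosθ + √(L² − r² sin²θ), so v = −rω sinθ·[1 + r cosθ/√(L² − r² sin²θ)].
With r = 0.0415 m, L = 0.1566 m, θ = 104.6°: √(L² − r² sin²θ) = 0.15136 m.
v = −0.0415·301.7·0.96771·[1 + 0.0415·-0.25207/0.15136] = -11.279 m/s.
|v| = 11.279 m/s = 11279 mm/s.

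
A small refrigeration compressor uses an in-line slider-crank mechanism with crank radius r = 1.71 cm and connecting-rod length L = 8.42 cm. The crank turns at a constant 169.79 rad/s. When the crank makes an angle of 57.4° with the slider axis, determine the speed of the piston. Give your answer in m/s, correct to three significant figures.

ω = 169.8 rad/s
For an in-line slider-crank, x = r cosθ + √(L² − r² sin²θ), so v = −rω sinθ·[1 + r cosθ/√(L² − r² sin²θ)].
With r = 0.0171 m, L = 0.0842 m, θ = 57.4°: √(L² − r² sin²θ) = 0.082958 m.
v = −0.0171·169.8·0.84245·[1 + 0.0171·0.53877/0.082958] = -2.7176 m/s.
|v| = 2.7176 m/s.

2.72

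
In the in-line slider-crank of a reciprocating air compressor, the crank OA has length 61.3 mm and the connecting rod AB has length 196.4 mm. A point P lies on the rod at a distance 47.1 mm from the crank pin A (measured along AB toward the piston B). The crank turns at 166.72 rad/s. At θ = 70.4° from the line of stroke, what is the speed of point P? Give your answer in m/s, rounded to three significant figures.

10.2

ω = 166.7 rad/s.  Crank-pin speed |V_A| = rω = 10.22 m/s, perpendicular to OA.
Rod angle: sinφ = −(r/L) sinθ ⇒ φ = -17.100°; ω_rod = −rω cosθ/√(L²−r²sin²θ) = -18.263 rad/s.
V_P = V_A + ω_rod × AP, with AP = 0.0471 m along the rod.
Components: V_Px = −rω sinθ − a·ω_rod·sinφ = -9.8807 m/s;  V_Py = rω cosθ + a·ω_rod·cosφ = +2.6061 m/s.
|V_P| = √(V_Px² + V_Py²) = 10.219 m/s.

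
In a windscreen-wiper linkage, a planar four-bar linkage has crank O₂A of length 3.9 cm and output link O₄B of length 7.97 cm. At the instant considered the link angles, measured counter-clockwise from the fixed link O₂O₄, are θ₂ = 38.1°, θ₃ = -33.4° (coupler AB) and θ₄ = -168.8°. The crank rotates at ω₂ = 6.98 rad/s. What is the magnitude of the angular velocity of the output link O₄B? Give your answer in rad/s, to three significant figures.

4.61

ω₂ = 6.98 rad/s
Differentiating the loop-closure r₂e^{iθ₂}+r₃e^{iθ₃}=r₁+r₄e^{iθ₄} gives r₂ω₂e^{iθ₂}+r₃ω₃e^{iθ₃}=r₄ω₄e^{iθ₄}.
Eliminating the other unknown: ω₄ = r₂ω₂ sin(θ₂−θ₃) / [r₄ sin(θ₄−θ₃)].
Numerator sine = +0.94832; denominator sine = -0.70215.
Result = 0.039·6.98·(+0.94832) / (0.0797·(-0.70215)) = -4.613 rad/s; magnitude 4.613 rad/s.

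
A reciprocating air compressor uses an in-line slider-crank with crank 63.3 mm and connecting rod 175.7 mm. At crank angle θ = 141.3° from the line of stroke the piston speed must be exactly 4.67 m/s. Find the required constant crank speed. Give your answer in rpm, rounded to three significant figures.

1580

For an in-line slider-crank, |v_piston| = rω|sinθ|·[1 + r cosθ/√(L² − r² sin²θ)].
With r = 0.0633 m, L = 0.1757 m, θ = 141.3°: the bracketed kinematic factor |dx/dθ| = 0.028156 m.
ω = v/|dx/dθ| = 4.67/0.028156 = 165.86 rad/s.
N = 60ω/(2π) = 1583.8 rpm.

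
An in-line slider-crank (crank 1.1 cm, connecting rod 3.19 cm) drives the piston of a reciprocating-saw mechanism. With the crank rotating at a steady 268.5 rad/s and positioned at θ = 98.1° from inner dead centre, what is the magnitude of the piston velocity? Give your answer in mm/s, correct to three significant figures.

ω = 268.5 rad/s
For an in-line slider-crank, x = r cosθ + √(L² − r² sin²θ), so v = −rω sinθ·[1 + r cosθ/√(L² − r² sin²θ)].
With r = 0.011 m, L = 0.0319 m, θ = 98.1°: √(L² − r² sin²θ) = 0.029984 m.
v = −0.011·268.5·0.99002·[1 + 0.011·-0.14090/0.029984] = -2.7729 m/s.
|v| = 2.7729 m/s = 2772.9 mm/s.

2770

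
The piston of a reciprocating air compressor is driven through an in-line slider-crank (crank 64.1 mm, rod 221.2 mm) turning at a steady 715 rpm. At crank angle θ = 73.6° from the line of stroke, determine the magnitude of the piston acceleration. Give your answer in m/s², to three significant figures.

ω = 2π·715/60 = 74.87 rad/s
x(θ) = r cosθ + √(L² − r² sin²θ); with ω constant, a = ω²·d²x/dθ².
d²x/dθ² = −r cosθ − r²(cos2θ)/√u − r⁴ sin²2θ/(4u^{3/2}),  u = L² − r² sin²θ = 0.0451482 m².
Substituting r = 0.0641 m, L = 0.2212 m, θ = 73.6°: d²x/dθ² = -0.0019729 m.
a = ω²·d²x/dθ² = (74.87)²·(-0.0019729) = -11.06 m/s²;  |a| = 11.06 m/s².

11.1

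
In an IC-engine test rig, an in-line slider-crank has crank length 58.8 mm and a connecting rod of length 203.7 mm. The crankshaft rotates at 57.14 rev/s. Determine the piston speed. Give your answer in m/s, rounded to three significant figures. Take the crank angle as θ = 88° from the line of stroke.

ω = 2π·57.1 = 359 rad/s
For an in-line slider-crank, x = r cosθ + √(L² − r² sin²θ), so v = −rω sinθ·[1 + r cosθ/√(L² − r² sin²θ)].
With r = 0.0588 m, L = 0.2037 m, θ = 88°: √(L² − r² sin²θ) = 0.19504 m.
v = −0.0588·359·0.99939·[1 + 0.0588·0.03490/0.19504] = -21.32 m/s.
|v| = 21.32 m/s.

21.3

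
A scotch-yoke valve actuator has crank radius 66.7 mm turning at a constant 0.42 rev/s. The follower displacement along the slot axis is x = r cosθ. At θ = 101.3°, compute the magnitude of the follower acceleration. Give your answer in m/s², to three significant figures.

0.0910

ω = 2.639 rad/s (from 0.42 rev/s).
x = r cosθ ⇒ ẍ = −rω² cosθ (ω constant).
|a| = rω²|cosθ| = 0.0667·(2.639)²·|cos 101.3°| = 0.091017 m/s².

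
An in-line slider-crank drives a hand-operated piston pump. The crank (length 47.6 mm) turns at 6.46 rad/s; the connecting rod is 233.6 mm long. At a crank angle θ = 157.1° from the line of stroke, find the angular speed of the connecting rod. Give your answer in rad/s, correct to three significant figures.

ω = 6.46 rad/s
The rod makes angle φ with the slider axis where L sinφ = r sinθ; differentiating, L cosφ·φ̇ = r ω cosθ.
L cosφ = √(L² − r² sin²θ) = 0.23286 m.
|ω_rod| = r ω |cosθ| / √(L² − r² sin²θ) = 0.0476·6.46·0.92119/0.23286 = 1.2164 rad/s.

1.22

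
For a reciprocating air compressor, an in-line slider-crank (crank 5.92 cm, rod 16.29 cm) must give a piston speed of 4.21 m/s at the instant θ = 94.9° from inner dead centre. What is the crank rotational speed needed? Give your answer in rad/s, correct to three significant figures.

For an in-line slider-crank, |v_piston| = rω|sinθ|·[1 + r cosθ/√(L² − r² sin²θ)].
With r = 0.0592 m, L = 0.1629 m, θ = 94.9°: the bracketed kinematic factor |dx/dθ| = 0.057019 m.
ω = v/|dx/dθ| = 4.21/0.057019 = 73.835 rad/s.

73.8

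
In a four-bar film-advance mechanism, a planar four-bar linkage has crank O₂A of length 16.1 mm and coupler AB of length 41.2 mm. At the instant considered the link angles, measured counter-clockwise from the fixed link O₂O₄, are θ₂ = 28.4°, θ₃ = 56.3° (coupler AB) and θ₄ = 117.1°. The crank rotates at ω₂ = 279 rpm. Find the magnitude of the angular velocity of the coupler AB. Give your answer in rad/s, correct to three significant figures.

13.1

ω₂ = 29.22 rad/s (from 279 rpm).
Differentiating the loop-closure r₂e^{iθ₂}+r₃e^{iθ₃}=r₁+r₄e^{iθ₄} gives r₂ω₂e^{iθ₂}+r₃ω₃e^{iθ₃}=r₄ω₄e^{iθ₄}.
Eliminating the other unknown: ω₃ = r₂ω₂ sin(θ₄−θ₂) / [r₃ sin(θ₃−θ₄)].
Numerator sine = +0.99974; denominator sine = -0.87292.
Result = 0.0161·29.22·(+0.99974) / (0.0412·(-0.87292)) = -13.076 rad/s; magnitude 13.076 rad/s.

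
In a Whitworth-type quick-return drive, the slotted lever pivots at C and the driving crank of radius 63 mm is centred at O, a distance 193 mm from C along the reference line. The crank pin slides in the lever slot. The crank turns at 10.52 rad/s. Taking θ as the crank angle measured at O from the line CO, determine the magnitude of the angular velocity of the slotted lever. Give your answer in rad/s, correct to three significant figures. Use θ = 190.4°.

4.86

ω = 10.52 rad/s
Crank pin A relative to C: A = (d + r cosθ, r sinθ); lever angle φ = atan2(r sinθ, d + r cosθ).
Differentiating tanφ: φ̇ = rω(d cosθ + r)/(d² + r² + 2dr cosθ).
d² + r² + 2dr cosθ = |CA|² = 0.0172995 m²;  d cosθ + r = -0.12683 m.
|ω_lever| = |0.063·10.52·-0.12683| / 0.0172995 = 4.8589 rad/s.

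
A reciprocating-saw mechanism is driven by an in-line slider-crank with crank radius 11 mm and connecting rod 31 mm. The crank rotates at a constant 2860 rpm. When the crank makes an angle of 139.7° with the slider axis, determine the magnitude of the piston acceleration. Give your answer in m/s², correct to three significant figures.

682

ω = 2π·2860/60 = 299.5 rad/s
x(θ) = r cosθ + √(L² − r² sin²θ); with ω constant, a = ω²·d²x/dθ².
d²x/dθ² = −r cosθ − r²(cos2θ)/√u − r⁴ sin²2θ/(4u^{3/2}),  u = L² − r² sin²θ = 0.000910381 m².
Substituting r = 0.011 m, L = 0.031 m, θ = 139.7°: d²x/dθ² = +0.0076047 m.
a = ω²·d²x/dθ² = (299.5)²·(+0.0076047) = +682.13 m/s²;  |a| = 682.13 m/s².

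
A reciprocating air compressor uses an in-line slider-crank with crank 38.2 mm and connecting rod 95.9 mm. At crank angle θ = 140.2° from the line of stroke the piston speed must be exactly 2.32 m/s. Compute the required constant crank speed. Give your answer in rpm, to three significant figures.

For an in-line slider-crank, |v_piston| = rω|sinθ|·[1 + r cosθ/√(L² − r² sin²θ)].
With r = 0.0382 m, L = 0.0959 m, θ = 140.2°: the bracketed kinematic factor |dx/dθ| = 0.016713 m.
ω = v/|dx/dθ| = 2.32/0.016713 = 138.81 rad/s.
N = 60ω/(2π) = 1325.6 rpm.

1330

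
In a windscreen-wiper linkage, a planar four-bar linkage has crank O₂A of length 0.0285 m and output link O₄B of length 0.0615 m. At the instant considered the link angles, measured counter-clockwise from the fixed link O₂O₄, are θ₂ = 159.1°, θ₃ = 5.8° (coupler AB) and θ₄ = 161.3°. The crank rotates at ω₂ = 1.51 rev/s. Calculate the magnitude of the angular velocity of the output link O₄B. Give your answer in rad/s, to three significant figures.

4.76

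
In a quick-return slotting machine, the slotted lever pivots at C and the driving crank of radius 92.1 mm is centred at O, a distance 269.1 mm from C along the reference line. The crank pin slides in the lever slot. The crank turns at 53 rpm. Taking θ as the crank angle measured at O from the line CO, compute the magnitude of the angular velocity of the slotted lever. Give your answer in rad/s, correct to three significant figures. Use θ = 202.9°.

2.26

ω = 5.55 rad/s (from 53 rpm).
Crank pin A relative to C: A = (d + r cosθ, r sinθ); lever angle φ = atan2(r sinθ, d + r cosθ).
Differentiating tanφ: φ̇ = rω(d cosθ + r)/(d² + r² + 2dr cosθ).
d² + r² + 2dr cosθ = |CA|² = 0.0352357 m²;  d cosθ + r = -0.15579 m.
|ω_lever| = |0.0921·5.55·-0.15579| / 0.0352357 = 2.2601 rad/s.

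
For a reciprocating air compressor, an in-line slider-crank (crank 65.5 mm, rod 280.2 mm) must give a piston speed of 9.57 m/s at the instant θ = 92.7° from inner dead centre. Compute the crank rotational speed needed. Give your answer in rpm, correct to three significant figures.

For an in-line slider-crank, |v_piston| = rω|sinθ|·[1 + r cosθ/√(L² − r² sin²θ)].
With r = 0.0655 m, L = 0.2802 m, θ = 92.7°: the bracketed kinematic factor |dx/dθ| = 0.064686 m.
ω = v/|dx/dθ| = 9.57/0.064686 = 147.94 rad/s.
N = 60ω/(2π) = 1412.8 rpm.

1410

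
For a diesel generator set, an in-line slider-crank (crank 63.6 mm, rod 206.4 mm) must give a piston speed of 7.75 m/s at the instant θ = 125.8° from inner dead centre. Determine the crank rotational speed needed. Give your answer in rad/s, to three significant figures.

For an in-line slider-crank, |v_piston| = rω|sinθ|·[1 + r cosθ/√(L² − r² sin²θ)].
With r = 0.0636 m, L = 0.2064 m, θ = 125.8°: the bracketed kinematic factor |dx/dθ| = 0.041981 m.
ω = v/|dx/dθ| = 7.75/0.041981 = 184.61 rad/s.

185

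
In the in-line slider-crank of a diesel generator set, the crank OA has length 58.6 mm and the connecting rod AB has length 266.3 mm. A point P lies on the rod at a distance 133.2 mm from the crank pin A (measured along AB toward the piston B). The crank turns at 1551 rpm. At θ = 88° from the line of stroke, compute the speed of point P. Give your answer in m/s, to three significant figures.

9.55

ω = 162.4 rad/s.  Crank-pin speed |V_A| = rω = 9.5178 m/s, perpendicular to OA.
Rod angle: sinφ = −(r/L) sinθ ⇒ φ = -12.704°; ω_rod = −rω cosθ/√(L²−r²sin²θ) = -1.2786 rad/s.
V_P = V_A + ω_rod × AP, with AP = 0.1332 m along the rod.
Components: V_Px = −rω sinθ − a·ω_rod·sinφ = -9.5495 m/s;  V_Py = rω cosθ + a·ω_rod·cosφ = +0.16602 m/s.
|V_P| = √(V_Px² + V_Py²) = 9.5509 m/s.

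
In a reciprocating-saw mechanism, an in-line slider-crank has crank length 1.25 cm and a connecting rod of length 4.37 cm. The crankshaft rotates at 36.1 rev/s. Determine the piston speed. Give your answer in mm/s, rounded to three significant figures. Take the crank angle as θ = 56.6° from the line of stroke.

2750

ω = 2π·36.1 = 226.8 rad/s
For an in-line slider-crank, x = r cosθ + √(L² − r² sin²θ), so v = −rω sinθ·[1 + r cosθ/√(L² − r² sin²θ)].
With r = 0.0125 m, L = 0.0437 m, θ = 56.6°: √(L² − r² sin²θ) = 0.042436 m.
v = −0.0125·226.8·0.83485·[1 + 0.0125·0.55048/0.042436] = -2.7509 m/s.
|v| = 2.7509 m/s = 2750.9 mm/s.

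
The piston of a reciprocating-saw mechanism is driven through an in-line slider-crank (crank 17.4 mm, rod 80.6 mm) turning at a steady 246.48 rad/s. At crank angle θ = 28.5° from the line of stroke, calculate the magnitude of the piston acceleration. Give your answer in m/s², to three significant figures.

ω = 246.5 rad/s
x(θ) = r cosθ + √(L² − r² sin²θ); with ω constant, a = ω²·d²x/dθ².
d²x/dθ² = −r cosθ − r²(cos2θ)/√u − r⁴ sin²2θ/(4u^{3/2}),  u = L² − r² sin²θ = 0.00642743 m².
Substituting r = 0.0174 m, L = 0.0806 m, θ = 28.5°: d²x/dθ² = -0.017379 m.
a = ω²·d²x/dθ² = (246.5)²·(-0.017379) = -1055.8 m/s²;  |a| = 1055.8 m/s².

1060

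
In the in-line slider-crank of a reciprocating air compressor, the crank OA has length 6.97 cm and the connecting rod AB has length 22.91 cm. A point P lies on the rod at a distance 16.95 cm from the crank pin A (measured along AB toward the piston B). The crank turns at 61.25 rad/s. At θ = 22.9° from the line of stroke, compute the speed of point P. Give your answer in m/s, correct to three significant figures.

2.25

ω = 61.25 rad/s.  Crank-pin speed |V_A| = rω = 4.2691 m/s, perpendicular to OA.
Rod angle: sinφ = −(r/L) sinθ ⇒ φ = -6.799°; ω_rod = −rω cosθ/√(L²−r²sin²θ) = -17.287 rad/s.
V_P = V_A + ω_rod × AP, with AP = 0.1695 m along the rod.
Components: V_Px = −rω sinθ − a·ω_rod·sinφ = -2.0081 m/s;  V_Py = rω cosθ + a·ω_rod·cosφ = +1.0231 m/s.
|V_P| = √(V_Px² + V_Py²) = 2.2537 m/s.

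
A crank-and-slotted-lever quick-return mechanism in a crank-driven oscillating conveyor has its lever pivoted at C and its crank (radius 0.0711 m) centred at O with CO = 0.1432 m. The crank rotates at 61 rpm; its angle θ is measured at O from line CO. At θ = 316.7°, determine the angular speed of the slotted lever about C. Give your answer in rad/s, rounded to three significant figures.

1.97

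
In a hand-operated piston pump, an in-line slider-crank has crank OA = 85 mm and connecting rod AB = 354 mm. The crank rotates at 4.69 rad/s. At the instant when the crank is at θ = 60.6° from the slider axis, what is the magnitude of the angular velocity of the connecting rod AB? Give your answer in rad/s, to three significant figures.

0.565

ω = 4.69 rad/s
The rod makes angle φ with the slider axis where L sinφ = r sinθ; differentiating, L cosφ·φ̇ = r ω cosθ.
L cosφ = √(L² − r² sin²θ) = 0.34617 m.
|ω_rod| = r ω |cosθ| / √(L² − r² sin²θ) = 0.085·4.69·0.49090/0.34617 = 0.56533 rad/s.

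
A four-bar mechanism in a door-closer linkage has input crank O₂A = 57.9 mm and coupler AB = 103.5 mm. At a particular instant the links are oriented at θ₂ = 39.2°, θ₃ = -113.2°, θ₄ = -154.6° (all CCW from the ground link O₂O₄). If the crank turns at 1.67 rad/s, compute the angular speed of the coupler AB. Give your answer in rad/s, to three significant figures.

ω₂ = 1.67 rad/s
Differentiating the loop-closure r₂e^{iθ₂}+r₃e^{iθ₃}=r₁+r₄e^{iθ₄} gives r₂ω₂e^{iθ₂}+r₃ω₃e^{iθ₃}=r₄ω₄e^{iθ₄}.
Eliminating the other unknown: ω₃ = r₂ω₂ sin(θ₄−θ₂) / [r₃ sin(θ₃−θ₄)].
Numerator sine = +0.23853; denominator sine = +0.66131.
Result = 0.0579·1.67·(+0.23853) / (0.1035·(+0.66131)) = +0.33697 rad/s; magnitude 0.33697 rad/s.

0.337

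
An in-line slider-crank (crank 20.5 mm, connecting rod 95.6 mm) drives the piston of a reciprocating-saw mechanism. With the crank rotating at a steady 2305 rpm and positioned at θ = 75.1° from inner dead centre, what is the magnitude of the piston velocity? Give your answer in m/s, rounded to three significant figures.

5.05

ω = 2π·2305/60 = 241.4 rad/s
For an in-line slider-crank, x = r cosθ + √(L² − r² sin²θ), so v = −rω sinθ·[1 + r cosθ/√(L² − r² sin²θ)].
With r = 0.0205 m, L = 0.0956 m, θ = 75.1°: √(L² − r² sin²θ) = 0.093525 m.
v = −0.0205·241.4·0.96638·[1 + 0.0205·0.25713/0.093525] = -5.0514 m/s.
|v| = 5.0514 m/s.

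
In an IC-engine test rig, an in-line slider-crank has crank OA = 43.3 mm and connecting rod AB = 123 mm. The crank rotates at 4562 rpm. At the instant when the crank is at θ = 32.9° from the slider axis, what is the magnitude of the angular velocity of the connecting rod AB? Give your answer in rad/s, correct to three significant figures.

ω = 477.7 rad/s (converted from 4562 rpm).
The rod makes angle φ with the slider axis where L sinφ = r sinθ; differentiating, L cosφ·φ̇ = r ω cosθ.
L cosφ = √(L² − r² sin²θ) = 0.12073 m.
|ω_rod| = r ω |cosθ| / √(L² − r² sin²θ) = 0.0433·477.7·0.83962/0.12073 = 143.86 rad/s.

144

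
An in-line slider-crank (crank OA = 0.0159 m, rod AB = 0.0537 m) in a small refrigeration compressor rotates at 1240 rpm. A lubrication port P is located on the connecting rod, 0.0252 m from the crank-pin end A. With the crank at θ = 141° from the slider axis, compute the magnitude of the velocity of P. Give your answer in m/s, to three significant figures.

ω = 129.9 rad/s.  Crank-pin speed |V_A| = rω = 2.0647 m/s, perpendicular to OA.
Rod angle: sinφ = −(r/L) sinθ ⇒ φ = -10.739°; ω_rod = −rω cosθ/√(L²−r²sin²θ) = +30.412 rad/s.
V_P = V_A + ω_rod × AP, with AP = 0.0252 m along the rod.
Components: V_Px = −rω sinθ − a·ω_rod·sinφ = -1.1565 m/s;  V_Py = rω cosθ + a·ω_rod·cosφ = -0.85157 m/s.
|V_P| = √(V_Px² + V_Py²) = 1.4362 m/s.

1.44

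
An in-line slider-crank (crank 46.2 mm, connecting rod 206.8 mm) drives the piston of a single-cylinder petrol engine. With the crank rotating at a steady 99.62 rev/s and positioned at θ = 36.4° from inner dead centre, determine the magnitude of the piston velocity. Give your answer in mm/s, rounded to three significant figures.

20300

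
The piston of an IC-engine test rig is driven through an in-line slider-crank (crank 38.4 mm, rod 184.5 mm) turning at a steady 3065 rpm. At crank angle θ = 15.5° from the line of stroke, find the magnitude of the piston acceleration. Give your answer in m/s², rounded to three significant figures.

ω = 2π·3065/60 = 321 rad/s
x(θ) = r cosθ + √(L² − r² sin²θ); with ω constant, a = ω²·d²x/dθ².
d²x/dθ² = −r cosθ − r²(cos2θ)/√u − r⁴ sin²2θ/(4u^{3/2}),  u = L² − r² sin²θ = 0.0339349 m².
Substituting r = 0.0384 m, L = 0.1845 m, θ = 15.5°: d²x/dθ² = -0.043888 m.
a = ω²·d²x/dθ² = (321)²·(-0.043888) = -4521.3 m/s²;  |a| = 4521.3 m/s².

4520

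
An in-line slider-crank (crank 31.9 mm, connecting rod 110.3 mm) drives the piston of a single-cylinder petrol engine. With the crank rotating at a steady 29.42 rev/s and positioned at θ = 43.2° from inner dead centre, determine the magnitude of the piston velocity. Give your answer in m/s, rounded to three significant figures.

ω = 2π·29.4 = 184.9 rad/s
For an in-line slider-crank, x = r cosθ + √(L² − r² sin²θ), so v = −rω sinθ·[1 + r cosθ/√(L² − r² sin²θ)].
With r = 0.0319 m, L = 0.1103 m, θ = 43.2°: √(L² − r² sin²θ) = 0.10812 m.
v = −0.0319·184.9·0.68455·[1 + 0.0319·0.72897/0.10812] = -4.9048 m/s.
|v| = 4.9048 m/s.

4.90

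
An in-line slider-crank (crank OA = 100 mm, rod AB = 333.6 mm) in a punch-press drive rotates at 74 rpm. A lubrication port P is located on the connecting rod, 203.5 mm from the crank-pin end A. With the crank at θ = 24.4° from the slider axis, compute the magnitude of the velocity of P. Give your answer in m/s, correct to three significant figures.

ω = 7.749 rad/s.  Crank-pin speed |V_A| = rω = 0.77493 m/s, perpendicular to OA.
Rod angle: sinφ = −(r/L) sinθ ⇒ φ = -7.113°; ω_rod = −rω cosθ/√(L²−r²sin²θ) = -2.1319 rad/s.
V_P = V_A + ω_rod × AP, with AP = 0.2035 m along the rod.
Components: V_Px = −rω sinθ − a·ω_rod·sinφ = -0.37385 m/s;  V_Py = rω cosθ + a·ω_rod·cosφ = +0.27522 m/s.
|V_P| = √(V_Px² + V_Py²) = 0.46423 m/s.

0.464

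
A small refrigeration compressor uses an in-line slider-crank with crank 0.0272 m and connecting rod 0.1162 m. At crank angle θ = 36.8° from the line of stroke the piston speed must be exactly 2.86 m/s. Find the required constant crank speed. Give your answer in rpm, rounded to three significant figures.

1410

For an in-line slider-crank, |v_piston| = rω|sinθ|·[1 + r cosθ/√(L² − r² sin²θ)].
With r = 0.0272 m, L = 0.1162 m, θ = 36.8°: the bracketed kinematic factor |dx/dθ| = 0.019378 m.
ω = v/|dx/dθ| = 2.86/0.019378 = 147.59 rad/s.
N = 60ω/(2π) = 1409.4 rpm.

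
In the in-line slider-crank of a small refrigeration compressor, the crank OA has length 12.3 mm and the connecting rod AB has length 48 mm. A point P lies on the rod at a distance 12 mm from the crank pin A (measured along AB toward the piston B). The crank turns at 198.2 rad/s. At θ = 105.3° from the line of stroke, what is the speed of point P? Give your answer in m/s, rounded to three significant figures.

ω = 198.2 rad/s.  Crank-pin speed |V_A| = rω = 2.4379 m/s, perpendicular to OA.
Rod angle: sinφ = −(r/L) sinθ ⇒ φ = -14.310°; ω_rod = −rω cosθ/√(L²−r²sin²θ) = +13.831 rad/s.
V_P = V_A + ω_rod × AP, with AP = 0.012 m along the rod.
Components: V_Px = −rω sinθ − a·ω_rod·sinφ = -2.3104 m/s;  V_Py = rω cosθ + a·ω_rod·cosφ = -0.48246 m/s.
|V_P| = √(V_Px² + V_Py²) = 2.3603 m/s.

2.36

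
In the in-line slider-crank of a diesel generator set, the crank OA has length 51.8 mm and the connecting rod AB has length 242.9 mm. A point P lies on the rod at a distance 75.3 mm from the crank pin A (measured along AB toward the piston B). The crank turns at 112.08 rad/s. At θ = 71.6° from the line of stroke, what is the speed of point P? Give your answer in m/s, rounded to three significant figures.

ω = 112.1 rad/s.  Crank-pin speed |V_A| = rω = 5.8057 m/s, perpendicular to OA.
Rod angle: sinφ = −(r/L) sinθ ⇒ φ = -11.675°; ω_rod = −rω cosθ/√(L²−r²sin²θ) = -7.704 rad/s.
V_P = V_A + ω_rod × AP, with AP = 0.0753 m along the rod.
Components: V_Px = −rω sinθ − a·ω_rod·sinφ = -5.6263 m/s;  V_Py = rω cosθ + a·ω_rod·cosφ = +1.2645 m/s.
|V_P| = √(V_Px² + V_Py²) = 5.7667 m/s.

5.77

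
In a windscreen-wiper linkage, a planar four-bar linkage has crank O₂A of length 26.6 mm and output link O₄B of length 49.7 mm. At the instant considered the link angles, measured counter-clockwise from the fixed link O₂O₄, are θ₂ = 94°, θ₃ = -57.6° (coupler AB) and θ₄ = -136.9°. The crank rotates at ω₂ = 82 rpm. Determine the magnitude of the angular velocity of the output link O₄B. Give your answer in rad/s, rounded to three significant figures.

2.22

ω₂ = 8.587 rad/s (from 82 rpm).
Differentiating the loop-closure r₂e^{iθ₂}+r₃e^{iθ₃}=r₁+r₄e^{iθ₄} gives r₂ω₂e^{iθ₂}+r₃ω₃e^{iθ₃}=r₄ω₄e^{iθ₄}.
Eliminating the other unknown: ω₄ = r₂ω₂ sin(θ₂−θ₃) / [r₄ sin(θ₄−θ₃)].
Numerator sine = +0.47562; denominator sine = -0.98261.
Result = 0.0266·8.587·(+0.47562) / (0.0497·(-0.98261)) = -2.2246 rad/s; magnitude 2.2246 rad/s.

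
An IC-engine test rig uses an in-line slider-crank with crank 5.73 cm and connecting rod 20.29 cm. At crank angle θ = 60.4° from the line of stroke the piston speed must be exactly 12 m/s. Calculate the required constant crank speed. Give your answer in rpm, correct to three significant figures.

2010

For an in-line slider-crank, |v_piston| = rω|sinθ|·[1 + r cosθ/√(L² − r² sin²θ)].
With r = 0.0573 m, L = 0.2029 m, θ = 60.4°: the bracketed kinematic factor |dx/dθ| = 0.056991 m.
ω = v/|dx/dθ| = 12/0.056991 = 210.56 rad/s.
N = 60ω/(2π) = 2010.7 rpm.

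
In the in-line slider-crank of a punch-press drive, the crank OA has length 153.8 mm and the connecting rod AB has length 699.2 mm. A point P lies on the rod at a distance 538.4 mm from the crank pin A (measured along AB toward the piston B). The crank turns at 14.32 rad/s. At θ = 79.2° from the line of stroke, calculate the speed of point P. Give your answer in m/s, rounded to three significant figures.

ω = 14.32 rad/s.  Crank-pin speed |V_A| = rω = 2.2024 m/s, perpendicular to OA.
Rod angle: sinφ = −(r/L) sinθ ⇒ φ = -12.478°; ω_rod = −rω cosθ/√(L²−r²sin²θ) = -0.60451 rad/s.
V_P = V_A + ω_rod × AP, with AP = 0.5384 m along the rod.
Components: V_Px = −rω sinθ − a·ω_rod·sinφ = -2.2337 m/s;  V_Py = rω cosθ + a·ω_rod·cosφ = +0.09491 m/s.
|V_P| = √(V_Px² + V_Py²) = 2.2357 m/s.

2.24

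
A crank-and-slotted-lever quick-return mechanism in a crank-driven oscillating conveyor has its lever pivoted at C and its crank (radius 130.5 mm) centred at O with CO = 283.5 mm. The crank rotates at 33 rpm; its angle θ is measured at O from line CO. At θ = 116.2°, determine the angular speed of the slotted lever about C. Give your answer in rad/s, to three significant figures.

0.0372

ω = 3.456 rad/s (from 33 rpm).
Crank pin A relative to C: A = (d + r cosθ, r sinθ); lever angle φ = atan2(r sinθ, d + r cosθ).
Differentiating tanφ: φ̇ = rω(d cosθ + r)/(d² + r² + 2dr cosθ).
d² + r² + 2dr cosθ = |CA|² = 0.0647339 m²;  d cosθ + r = +0.0053331 m.
|ω_lever| = |0.1305·3.456·+0.0053331| / 0.0647339 = 0.037154 rad/s.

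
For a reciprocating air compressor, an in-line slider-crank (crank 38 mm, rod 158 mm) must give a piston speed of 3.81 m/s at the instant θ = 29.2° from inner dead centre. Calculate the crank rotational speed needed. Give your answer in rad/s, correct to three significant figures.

For an in-line slider-crank, |v_piston| = rω|sinθ|·[1 + r cosθ/√(L² − r² sin²θ)].
With r = 0.038 m, L = 0.158 m, θ = 29.2°: the bracketed kinematic factor |dx/dθ| = 0.022458 m.
ω = v/|dx/dθ| = 3.81/0.022458 = 169.65 rad/s.

170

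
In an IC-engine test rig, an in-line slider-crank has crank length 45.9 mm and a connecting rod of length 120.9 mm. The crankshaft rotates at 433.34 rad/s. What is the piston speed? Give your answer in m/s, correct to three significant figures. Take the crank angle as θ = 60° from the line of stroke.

ω = 433.3 rad/s
For an in-line slider-crank, x = r cosθ + √(L² − r² sin²θ), so v = −rω sinθ·[1 + r cosθ/√(L² − r² sin²θ)].
With r = 0.0459 m, L = 0.1209 m, θ = 60°: √(L² − r² sin²θ) = 0.11418 m.
v = −0.0459·433.3·0.86603·[1 + 0.0459·0.50000/0.11418] = -20.688 m/s.
|v| = 20.688 m/s.

20.7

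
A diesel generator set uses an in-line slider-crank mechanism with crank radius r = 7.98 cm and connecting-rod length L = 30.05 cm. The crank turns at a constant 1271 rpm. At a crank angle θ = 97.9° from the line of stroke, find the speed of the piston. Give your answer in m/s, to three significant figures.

ω = 2π·1271/60 = 133.1 rad/s
For an in-line slider-crank, x = r cosθ + √(L² − r² sin²θ), so v = −rω sinθ·[1 + r cosθ/√(L² − r² sin²θ)].
With r = 0.0798 m, L = 0.3005 m, θ = 97.9°: √(L² − r² sin²θ) = 0.28992 m.
v = −0.0798·133.1·0.99051·[1 + 0.0798·-0.13744/0.28992] = -10.122 m/s.
|v| = 10.122 m/s.

10.1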